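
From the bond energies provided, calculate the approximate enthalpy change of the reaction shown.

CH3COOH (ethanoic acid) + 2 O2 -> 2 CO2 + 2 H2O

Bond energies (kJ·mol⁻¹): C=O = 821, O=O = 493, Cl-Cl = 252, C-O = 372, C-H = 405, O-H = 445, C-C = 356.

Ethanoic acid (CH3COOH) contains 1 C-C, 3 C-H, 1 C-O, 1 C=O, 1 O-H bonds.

Bonds broken (reactants):
  C-C: 1 × 356 = 356
  C-H: 3 × 405 = 1215
  C-O: 1 × 372 = 372
  C=O: 1 × 821 = 821
  O-H: 1 × 445 = 445
  O=O: 2 × 493 = 986
  Σ(broken) = 4195 kJ
Bonds formed (products):
  C=O: 4 × 821 = 3284
  O-H: 4 × 445 = 1780
  Σ(formed) = 5064 kJ
ΔH = Σ(broken) − Σ(formed) = 4195 − 5064 = −869 kJ

ΔH ≈ −869 kJ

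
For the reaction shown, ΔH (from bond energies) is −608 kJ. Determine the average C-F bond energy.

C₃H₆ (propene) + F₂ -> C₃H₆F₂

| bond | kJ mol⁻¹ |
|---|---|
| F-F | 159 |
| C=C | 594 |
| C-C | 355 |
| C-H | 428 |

Let D be the C-F bond energy.
Σ(broken) = 1×355 + 6×428 + 1×594 + 1×159 = 3676
Σ(formed) = 2×355 + 2×D + 6×428 = 3278 + 2D
ΔH = Σ(broken) − Σ(formed) = (3676) − (3278 + 2D) = +398 − 2D
Setting this equal to −608 kJ gives 2D = 1006, so D = 503 kJ/mol.

D(C-F) ≈ 503 kJ/mol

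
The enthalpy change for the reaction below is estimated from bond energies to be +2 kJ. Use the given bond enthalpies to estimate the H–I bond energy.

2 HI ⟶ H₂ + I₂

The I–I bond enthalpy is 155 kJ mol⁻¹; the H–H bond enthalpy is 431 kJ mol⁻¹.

D(H–I) ≈ 294 kJ/mol

Let D be the H–I bond energy.
Σ(broken) = 2×D = 2D
Σ(formed) = 1×431 + 1×155 = 586
ΔH = Σ(broken) − Σ(formed) = (2D) − (586) = −586 + 2D
Setting this equal to +2 kJ gives 2D = 588, so D = 294 kJ/mol.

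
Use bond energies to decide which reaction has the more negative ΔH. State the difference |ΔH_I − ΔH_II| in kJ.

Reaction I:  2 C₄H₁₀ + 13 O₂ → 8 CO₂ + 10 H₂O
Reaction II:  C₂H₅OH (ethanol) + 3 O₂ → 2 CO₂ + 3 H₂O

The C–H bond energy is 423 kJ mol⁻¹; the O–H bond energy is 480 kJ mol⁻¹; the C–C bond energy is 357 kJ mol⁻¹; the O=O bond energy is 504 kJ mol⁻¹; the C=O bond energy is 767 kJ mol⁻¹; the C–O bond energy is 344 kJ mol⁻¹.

Reaction I, by 3578 kJ

Reaction I:
  Bonds broken (reactants):
    C–C: 6 × 357 = 2142
    C–H: 20 × 423 = 8460
    O=O: 13 × 504 = 6552
    Σ(broken) = 17154 kJ
  Bonds formed (products):
    C=O: 16 × 767 = 12272
    O–H: 20 × 480 = 9600
    Σ(formed) = 21872 kJ
  ΔH_I = 17154 − 21872 = −4718 kJ
Reaction II:
  Bonds broken (reactants):
    C–C: 1 × 357 = 357
    C–H: 5 × 423 = 2115
    C–O: 1 × 344 = 344
    O–H: 1 × 480 = 480
    O=O: 3 × 504 = 1512
    Σ(broken) = 4808 kJ
  Bonds formed (products):
    C=O: 4 × 767 = 3068
    O–H: 6 × 480 = 2880
    Σ(formed) = 5948 kJ
  ΔH_II = 4808 − 5948 = −1140 kJ
ΔH_I − ΔH_II = −3578 kJ, so reaction I has the more negative ΔH; |ΔH_I − ΔH_II| = 3578 kJ.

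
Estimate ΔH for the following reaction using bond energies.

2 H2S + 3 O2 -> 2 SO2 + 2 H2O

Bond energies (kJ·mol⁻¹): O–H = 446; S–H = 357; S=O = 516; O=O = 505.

ΔH ≈ −905 kJ

Bonds broken (reactants):
  O=O: 3 × 505 = 1515
  S–H: 4 × 357 = 1428
  Σ(broken) = 2943 kJ
Bonds formed (products):
  O–H: 4 × 446 = 1784
  S=O: 4 × 516 = 2064
  Σ(formed) = 3848 kJ
ΔH = Σ(broken) − Σ(formed) = 2943 − 3848 = −905 kJ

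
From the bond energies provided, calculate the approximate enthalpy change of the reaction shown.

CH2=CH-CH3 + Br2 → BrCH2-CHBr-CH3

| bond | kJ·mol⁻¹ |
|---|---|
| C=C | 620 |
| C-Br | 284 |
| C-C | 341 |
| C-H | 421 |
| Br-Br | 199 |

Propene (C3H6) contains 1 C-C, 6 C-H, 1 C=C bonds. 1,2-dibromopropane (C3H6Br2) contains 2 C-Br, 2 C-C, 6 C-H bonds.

Bonds broken (reactants):
  Br-Br: 1 × 199 = 199
  C-C: 1 × 341 = 341
  C-H: 6 × 421 = 2526
  C=C: 1 × 620 = 620
  Σ(broken) = 3686 kJ
Bonds formed (products):
  C-Br: 2 × 284 = 568
  C-C: 2 × 341 = 682
  C-H: 6 × 421 = 2526
  Σ(formed) = 3776 kJ
ΔH = Σ(broken) − Σ(formed) = 3686 − 3776 = −90 kJ

ΔH ≈ −90 kJ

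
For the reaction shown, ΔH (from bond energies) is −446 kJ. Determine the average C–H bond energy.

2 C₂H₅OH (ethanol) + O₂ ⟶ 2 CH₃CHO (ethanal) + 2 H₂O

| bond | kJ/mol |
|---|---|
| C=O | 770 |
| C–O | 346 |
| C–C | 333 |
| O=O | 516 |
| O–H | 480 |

Let D be the C–H bond energy.
Σ(broken) = 2×333 + 10×D + 2×346 + 2×480 + 1×516 = 2834 + 10D
Σ(formed) = 2×333 + 8×D + 2×770 + 4×480 = 4126 + 8D
ΔH = Σ(broken) − Σ(formed) = (2834 + 10D) − (4126 + 8D) = −1292 + 2D
Setting this equal to −446 kJ gives 2D = 846, so D = 423 kJ/mol.

D(C–H) ≈ 423 kJ/mol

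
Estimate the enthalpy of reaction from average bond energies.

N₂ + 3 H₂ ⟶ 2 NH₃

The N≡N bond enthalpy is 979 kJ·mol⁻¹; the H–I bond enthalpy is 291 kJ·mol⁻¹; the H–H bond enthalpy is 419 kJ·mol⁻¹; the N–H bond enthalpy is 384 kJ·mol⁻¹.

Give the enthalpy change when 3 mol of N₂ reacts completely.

Bonds broken (reactants):
  H–H: 3 × 419 = 1257
  N≡N: 1 × 979 = 979
  Σ(broken) = 2236 kJ
Bonds formed (products):
  N–H: 6 × 384 = 2304
  Σ(formed) = 2304 kJ
ΔH = Σ(broken) − Σ(formed) = 2236 − 2304 = −68 kJ
For 3× the reaction as written: 3 × (−68) = −204 kJ

ΔH = −204 kJ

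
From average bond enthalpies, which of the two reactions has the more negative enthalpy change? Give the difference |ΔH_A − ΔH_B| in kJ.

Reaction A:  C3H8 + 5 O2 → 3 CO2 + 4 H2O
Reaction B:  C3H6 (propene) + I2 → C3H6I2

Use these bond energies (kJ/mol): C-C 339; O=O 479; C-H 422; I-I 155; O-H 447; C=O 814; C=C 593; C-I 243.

Reaction A, by 1934 kJ

Reaction A:
  Bonds broken (reactants):
    C-C: 2 × 339 = 678
    C-H: 8 × 422 = 3376
    O=O: 5 × 479 = 2395
    Σ(broken) = 6449 kJ
  Bonds formed (products):
    C=O: 6 × 814 = 4884
    O-H: 8 × 447 = 3576
    Σ(formed) = 8460 kJ
  ΔH_A = 6449 − 8460 = −2011 kJ
Reaction B:
  Bonds broken (reactants):
    C-C: 1 × 339 = 339
    C-H: 6 × 422 = 2532
    C=C: 1 × 593 = 593
    I-I: 1 × 155 = 155
    Σ(broken) = 3619 kJ
  Bonds formed (products):
    C-C: 2 × 339 = 678
    C-H: 6 × 422 = 2532
    C-I: 2 × 243 = 486
    Σ(formed) = 3696 kJ
  ΔH_B = 3619 − 3696 = −77 kJ
ΔH_A − ΔH_B = −1934 kJ, so reaction A has the more negative ΔH; |ΔH_A − ΔH_B| = 1934 kJ.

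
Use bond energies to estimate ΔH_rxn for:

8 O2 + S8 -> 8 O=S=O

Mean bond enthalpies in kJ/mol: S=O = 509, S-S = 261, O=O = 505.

Bonds broken (reactants):
  O=O: 8 × 505 = 4040
  S-S: 8 × 261 = 2088
  Σ(broken) = 6128 kJ
Bonds formed (products):
  S=O: 16 × 509 = 8144
  Σ(formed) = 8144 kJ
ΔH = Σ(broken) − Σ(formed) = 6128 − 8144 = −2016 kJ

ΔH ≈ −2016 kJ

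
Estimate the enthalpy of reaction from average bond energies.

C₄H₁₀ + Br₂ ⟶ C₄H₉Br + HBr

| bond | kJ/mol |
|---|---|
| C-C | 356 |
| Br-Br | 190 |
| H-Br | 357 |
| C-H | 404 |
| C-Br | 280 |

Bonds broken (reactants):
  Br-Br: 1 × 190 = 190
  C-C: 3 × 356 = 1068
  C-H: 10 × 404 = 4040
  Σ(broken) = 5298 kJ
Bonds formed (products):
  C-Br: 1 × 280 = 280
  C-C: 3 × 356 = 1068
  C-H: 9 × 404 = 3636
  H-Br: 1 × 357 = 357
  Σ(formed) = 5341 kJ
ΔH = Σ(broken) − Σ(formed) = 5298 − 5341 = −43 kJ

ΔH ≈ −43 kJ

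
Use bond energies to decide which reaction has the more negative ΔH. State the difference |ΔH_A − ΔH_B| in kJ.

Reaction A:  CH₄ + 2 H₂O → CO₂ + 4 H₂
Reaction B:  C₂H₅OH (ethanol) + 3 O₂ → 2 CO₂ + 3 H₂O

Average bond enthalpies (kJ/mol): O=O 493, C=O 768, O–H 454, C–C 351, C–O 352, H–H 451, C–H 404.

Reaction B, by 1232 kJ

Reaction A:
  Bonds broken (reactants):
    C–H: 4 × 404 = 1616
    O–H: 4 × 454 = 1816
    Σ(broken) = 3432 kJ
  Bonds formed (products):
    C=O: 2 × 768 = 1536
    H–H: 4 × 451 = 1804
    Σ(formed) = 3340 kJ
  ΔH_A = 3432 − 3340 = +92 kJ
Reaction B:
  Bonds broken (reactants):
    C–C: 1 × 351 = 351
    C–H: 5 × 404 = 2020
    C–O: 1 × 352 = 352
    O–H: 1 × 454 = 454
    O=O: 3 × 493 = 1479
    Σ(broken) = 4656 kJ
  Bonds formed (products):
    C=O: 4 × 768 = 3072
    O–H: 6 × 454 = 2724
    Σ(formed) = 5796 kJ
  ΔH_B = 4656 − 5796 = −1140 kJ
ΔH_A − ΔH_B = +1232 kJ, so reaction B has the more negative ΔH; |ΔH_A − ΔH_B| = 1232 kJ.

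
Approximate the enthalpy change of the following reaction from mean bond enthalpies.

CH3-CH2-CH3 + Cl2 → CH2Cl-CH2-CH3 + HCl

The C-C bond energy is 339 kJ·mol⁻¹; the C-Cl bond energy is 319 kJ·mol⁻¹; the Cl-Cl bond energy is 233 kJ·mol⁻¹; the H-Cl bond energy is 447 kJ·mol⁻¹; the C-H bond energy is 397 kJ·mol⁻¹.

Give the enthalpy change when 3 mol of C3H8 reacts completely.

Bonds broken (reactants):
  C-C: 2 × 339 = 678
  C-H: 8 × 397 = 3176
  Cl-Cl: 1 × 233 = 233
  Σ(broken) = 4087 kJ
Bonds formed (products):
  C-C: 2 × 339 = 678
  C-Cl: 1 × 319 = 319
  C-H: 7 × 397 = 2779
  H-Cl: 1 × 447 = 447
  Σ(formed) = 4223 kJ
ΔH = Σ(broken) − Σ(formed) = 4087 − 4223 = −136 kJ
For 3× the reaction as written: 3 × (−136) = −408 kJ

ΔH = −408 kJ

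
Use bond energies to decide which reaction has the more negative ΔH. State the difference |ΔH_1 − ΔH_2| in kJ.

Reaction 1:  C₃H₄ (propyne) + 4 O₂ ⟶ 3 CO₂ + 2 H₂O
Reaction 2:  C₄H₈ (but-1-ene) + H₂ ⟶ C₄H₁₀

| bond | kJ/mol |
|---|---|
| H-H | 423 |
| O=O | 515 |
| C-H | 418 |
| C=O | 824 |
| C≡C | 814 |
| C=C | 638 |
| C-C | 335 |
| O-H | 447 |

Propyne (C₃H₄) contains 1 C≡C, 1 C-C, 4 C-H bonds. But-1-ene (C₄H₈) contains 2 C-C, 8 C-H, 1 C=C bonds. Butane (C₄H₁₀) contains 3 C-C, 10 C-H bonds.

Reaction 1, by 1741 kJ

Reaction 1:
  Bonds broken (reactants):
    C≡C: 1 × 814 = 814
    C-C: 1 × 335 = 335
    C-H: 4 × 418 = 1672
    O=O: 4 × 515 = 2060
    Σ(broken) = 4881 kJ
  Bonds formed (products):
    C=O: 6 × 824 = 4944
    O-H: 4 × 447 = 1788
    Σ(formed) = 6732 kJ
  ΔH_1 = 4881 − 6732 = −1851 kJ
Reaction 2:
  Bonds broken (reactants):
    C-C: 2 × 335 = 670
    C-H: 8 × 418 = 3344
    C=C: 1 × 638 = 638
    H-H: 1 × 423 = 423
    Σ(broken) = 5075 kJ
  Bonds formed (products):
    C-C: 3 × 335 = 1005
    C-H: 10 × 418 = 4180
    Σ(formed) = 5185 kJ
  ΔH_2 = 5075 − 5185 = −110 kJ
ΔH_1 − ΔH_2 = −1741 kJ, so reaction 1 has the more negative ΔH; |ΔH_1 − ΔH_2| = 1741 kJ.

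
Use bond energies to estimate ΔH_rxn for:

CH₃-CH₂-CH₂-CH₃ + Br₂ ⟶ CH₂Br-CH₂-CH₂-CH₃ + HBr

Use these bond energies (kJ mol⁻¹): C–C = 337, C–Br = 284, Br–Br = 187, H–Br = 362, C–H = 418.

Bonds broken (reactants):
  Br–Br: 1 × 187 = 187
  C–C: 3 × 337 = 1011
  C–H: 10 × 418 = 4180
  Σ(broken) = 5378 kJ
Bonds formed (products):
  C–Br: 1 × 284 = 284
  C–C: 3 × 337 = 1011
  C–H: 9 × 418 = 3762
  H–Br: 1 × 362 = 362
  Σ(formed) = 5419 kJ
ΔH = Σ(broken) − Σ(formed) = 5378 − 5419 = −41 kJ

ΔH ≈ −41 kJ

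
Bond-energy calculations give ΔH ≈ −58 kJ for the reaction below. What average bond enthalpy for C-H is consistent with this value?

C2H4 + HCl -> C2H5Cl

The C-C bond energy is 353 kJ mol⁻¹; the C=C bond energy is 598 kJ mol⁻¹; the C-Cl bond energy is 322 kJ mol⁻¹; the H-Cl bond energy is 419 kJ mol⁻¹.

D(C-H) ≈ 400 kJ/mol

Let D be the C-H bond energy.
Σ(broken) = 4×D + 1×598 + 1×419 = 1017 + 4D
Σ(formed) = 1×353 + 1×322 + 5×D = 675 + 5D
ΔH = Σ(broken) − Σ(formed) = (1017 + 4D) − (675 + 5D) = +342 − D
Setting this equal to −58 kJ gives D = 400 kJ/mol.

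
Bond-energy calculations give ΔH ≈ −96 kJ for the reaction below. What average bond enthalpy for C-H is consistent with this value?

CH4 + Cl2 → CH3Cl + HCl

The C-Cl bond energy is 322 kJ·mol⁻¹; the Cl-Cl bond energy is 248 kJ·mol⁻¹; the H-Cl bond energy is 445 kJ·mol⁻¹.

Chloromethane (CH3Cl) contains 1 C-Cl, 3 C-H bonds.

D(C-H) ≈ 423 kJ/mol

Let D be the C-H bond energy.
Σ(broken) = 4×D + 1×248 = 248 + 4D
Σ(formed) = 1×322 + 3×D + 1×445 = 767 + 3D
ΔH = Σ(broken) − Σ(formed) = (248 + 4D) − (767 + 3D) = −519 + D
Setting this equal to −96 kJ gives D = 423 kJ/mol.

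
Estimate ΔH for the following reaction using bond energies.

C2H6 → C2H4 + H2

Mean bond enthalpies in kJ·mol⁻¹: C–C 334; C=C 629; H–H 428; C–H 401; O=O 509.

ΔH ≈ +79 kJ

Bonds broken (reactants):
  C–C: 1 × 334 = 334
  C–H: 6 × 401 = 2406
  Σ(broken) = 2740 kJ
Bonds formed (products):
  C–H: 4 × 401 = 1604
  C=C: 1 × 629 = 629
  H–H: 1 × 428 = 428
  Σ(formed) = 2661 kJ
ΔH = Σ(broken) − Σ(formed) = 2740 − 2661 = +79 kJ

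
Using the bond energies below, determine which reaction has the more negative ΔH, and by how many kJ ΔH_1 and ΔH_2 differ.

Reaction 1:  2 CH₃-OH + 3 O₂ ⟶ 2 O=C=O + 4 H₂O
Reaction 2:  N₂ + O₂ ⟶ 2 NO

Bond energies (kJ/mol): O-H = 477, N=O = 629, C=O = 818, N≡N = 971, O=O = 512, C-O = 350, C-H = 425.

Reaction 1, by 1573 kJ

Reaction 1:
  Bonds broken (reactants):
    C-H: 6 × 425 = 2550
    C-O: 2 × 350 = 700
    O-H: 2 × 477 = 954
    O=O: 3 × 512 = 1536
    Σ(broken) = 5740 kJ
  Bonds formed (products):
    C=O: 4 × 818 = 3272
    O-H: 8 × 477 = 3816
    Σ(formed) = 7088 kJ
  ΔH_1 = 5740 − 7088 = −1348 kJ
Reaction 2:
  Bonds broken (reactants):
    N≡N: 1 × 971 = 971
    O=O: 1 × 512 = 512
    Σ(broken) = 1483 kJ
  Bonds formed (products):
    N=O: 2 × 629 = 1258
    Σ(formed) = 1258 kJ
  ΔH_2 = 1483 − 1258 = +225 kJ
ΔH_1 − ΔH_2 = −1573 kJ, so reaction 1 has the more negative ΔH; |ΔH_1 − ΔH_2| = 1573 kJ.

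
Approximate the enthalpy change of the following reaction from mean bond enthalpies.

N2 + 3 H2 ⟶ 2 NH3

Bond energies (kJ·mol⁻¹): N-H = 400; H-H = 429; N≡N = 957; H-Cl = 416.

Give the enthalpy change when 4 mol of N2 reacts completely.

Bonds broken (reactants):
  H-H: 3 × 429 = 1287
  N≡N: 1 × 957 = 957
  Σ(broken) = 2244 kJ
Bonds formed (products):
  N-H: 6 × 400 = 2400
  Σ(formed) = 2400 kJ
ΔH = Σ(broken) − Σ(formed) = 2244 − 2400 = −156 kJ
For 4× the reaction as written: 4 × (−156) = −624 kJ

ΔH = −624 kJ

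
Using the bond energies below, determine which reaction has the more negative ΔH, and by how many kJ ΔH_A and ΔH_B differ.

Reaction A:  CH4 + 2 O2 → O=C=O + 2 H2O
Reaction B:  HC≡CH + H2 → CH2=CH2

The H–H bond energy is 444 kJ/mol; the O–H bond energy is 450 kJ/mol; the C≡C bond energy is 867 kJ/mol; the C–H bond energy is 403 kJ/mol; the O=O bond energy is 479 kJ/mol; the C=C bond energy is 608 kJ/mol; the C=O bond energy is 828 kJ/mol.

Reaction A, by 783 kJ

Reaction A:
  Bonds broken (reactants):
    C–H: 4 × 403 = 1612
    O=O: 2 × 479 = 958
    Σ(broken) = 2570 kJ
  Bonds formed (products):
    C=O: 2 × 828 = 1656
    O–H: 4 × 450 = 1800
    Σ(formed) = 3456 kJ
  ΔH_A = 2570 − 3456 = −886 kJ
Reaction B:
  Bonds broken (reactants):
    C≡C: 1 × 867 = 867
    C–H: 2 × 403 = 806
    H–H: 1 × 444 = 444
    Σ(broken) = 2117 kJ
  Bonds formed (products):
    C–H: 4 × 403 = 1612
    C=C: 1 × 608 = 608
    Σ(formed) = 2220 kJ
  ΔH_B = 2117 − 2220 = −103 kJ
ΔH_A − ΔH_B = −783 kJ, so reaction A has the more negative ΔH; |ΔH_A − ΔH_B| = 783 kJ.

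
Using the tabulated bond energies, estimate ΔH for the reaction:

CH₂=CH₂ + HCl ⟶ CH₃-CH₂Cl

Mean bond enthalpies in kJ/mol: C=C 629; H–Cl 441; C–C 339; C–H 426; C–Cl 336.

ΔH ≈ −31 kJ

Bonds broken (reactants):
  C–H: 4 × 426 = 1704
  C=C: 1 × 629 = 629
  H–Cl: 1 × 441 = 441
  Σ(broken) = 2774 kJ
Bonds formed (products):
  C–C: 1 × 339 = 339
  C–Cl: 1 × 336 = 336
  C–H: 5 × 426 = 2130
  Σ(formed) = 2805 kJ
ΔH = Σ(broken) − Σ(formed) = 2774 − 2805 = −31 kJ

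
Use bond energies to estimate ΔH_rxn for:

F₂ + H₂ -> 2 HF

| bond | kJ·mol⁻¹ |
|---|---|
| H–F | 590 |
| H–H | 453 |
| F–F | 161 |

Bonds broken (reactants):
  F–F: 1 × 161 = 161
  H–H: 1 × 453 = 453
  Σ(broken) = 614 kJ
Bonds formed (products):
  H–F: 2 × 590 = 1180
  Σ(formed) = 1180 kJ
ΔH = Σ(broken) − Σ(formed) = 614 − 1180 = −566 kJ

ΔH ≈ −566 kJ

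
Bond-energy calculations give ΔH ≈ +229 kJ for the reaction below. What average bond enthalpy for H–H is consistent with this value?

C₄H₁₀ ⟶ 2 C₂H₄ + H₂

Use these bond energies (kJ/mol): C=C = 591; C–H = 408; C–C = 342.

D(H–H) ≈ 431 kJ/mol

Let D be the H–H bond energy.
Σ(broken) = 3×342 + 10×408 = 5106
Σ(formed) = 8×408 + 2×591 + 1×D = 4446 + D
ΔH = Σ(broken) − Σ(formed) = (5106) − (4446 + D) = +660 − D
Setting this equal to +229 kJ gives D = 431 kJ/mol.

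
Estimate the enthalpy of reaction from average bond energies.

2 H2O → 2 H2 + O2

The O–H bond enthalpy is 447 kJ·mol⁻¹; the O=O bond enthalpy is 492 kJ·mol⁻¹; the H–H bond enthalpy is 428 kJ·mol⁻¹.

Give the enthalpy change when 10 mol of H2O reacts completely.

ΔH = +2200 kJ

Bonds broken (reactants):
  O–H: 4 × 447 = 1788
  Σ(broken) = 1788 kJ
Bonds formed (products):
  H–H: 2 × 428 = 856
  O=O: 1 × 492 = 492
  Σ(formed) = 1348 kJ
ΔH = Σ(broken) − Σ(formed) = 1788 − 1348 = +440 kJ
For 5× the reaction as written: 5 × (+440) = +2200 kJ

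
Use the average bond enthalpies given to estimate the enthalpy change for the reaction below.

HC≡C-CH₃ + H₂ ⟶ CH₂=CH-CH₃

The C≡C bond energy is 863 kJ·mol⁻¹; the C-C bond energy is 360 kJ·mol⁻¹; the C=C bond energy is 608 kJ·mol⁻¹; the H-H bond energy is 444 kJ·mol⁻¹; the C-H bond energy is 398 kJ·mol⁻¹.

Bonds broken (reactants):
  C≡C: 1 × 863 = 863
  C-C: 1 × 360 = 360
  C-H: 4 × 398 = 1592
  H-H: 1 × 444 = 444
  Σ(broken) = 3259 kJ
Bonds formed (products):
  C-C: 1 × 360 = 360
  C-H: 6 × 398 = 2388
  C=C: 1 × 608 = 608
  Σ(formed) = 3356 kJ
ΔH = Σ(broken) − Σ(formed) = 3259 − 3356 = −97 kJ

ΔH ≈ −97 kJ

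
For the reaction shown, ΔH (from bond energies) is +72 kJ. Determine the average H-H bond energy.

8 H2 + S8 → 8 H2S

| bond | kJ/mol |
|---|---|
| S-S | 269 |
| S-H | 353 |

Let D be the H-H bond energy.
Σ(broken) = 8×D + 8×269 = 2152 + 8D
Σ(formed) = 16×353 = 5648
ΔH = Σ(broken) − Σ(formed) = (2152 + 8D) − (5648) = −3496 + 8D
Setting this equal to +72 kJ gives 8D = 3568, so D = 446 kJ/mol.

D(H-H) ≈ 446 kJ/mol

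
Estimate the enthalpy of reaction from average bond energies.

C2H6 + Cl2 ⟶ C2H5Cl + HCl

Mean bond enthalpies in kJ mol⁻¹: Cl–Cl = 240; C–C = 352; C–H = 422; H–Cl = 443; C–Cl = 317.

ΔH ≈ −98 kJ

Bonds broken (reactants):
  C–C: 1 × 352 = 352
  C–H: 6 × 422 = 2532
  Cl–Cl: 1 × 240 = 240
  Σ(broken) = 3124 kJ
Bonds formed (products):
  C–C: 1 × 352 = 352
  C–Cl: 1 × 317 = 317
  C–H: 5 × 422 = 2110
  H–Cl: 1 × 443 = 443
  Σ(formed) = 3222 kJ
ΔH = Σ(broken) − Σ(formed) = 3124 − 3222 = −98 kJ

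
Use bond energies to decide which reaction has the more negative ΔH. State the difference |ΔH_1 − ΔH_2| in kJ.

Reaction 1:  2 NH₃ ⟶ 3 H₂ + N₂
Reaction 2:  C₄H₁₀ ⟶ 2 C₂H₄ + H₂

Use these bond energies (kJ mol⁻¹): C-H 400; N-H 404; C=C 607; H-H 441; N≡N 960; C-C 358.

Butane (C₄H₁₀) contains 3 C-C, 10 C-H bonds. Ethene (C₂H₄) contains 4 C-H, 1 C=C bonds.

Reaction 1:
  Bonds broken (reactants):
    N-H: 6 × 404 = 2424
    Σ(broken) = 2424 kJ
  Bonds formed (products):
    H-H: 3 × 441 = 1323
    N≡N: 1 × 960 = 960
    Σ(formed) = 2283 kJ
  ΔH_1 = 2424 − 2283 = +141 kJ
Reaction 2:
  Bonds broken (reactants):
    C-C: 3 × 358 = 1074
    C-H: 10 × 400 = 4000
    Σ(broken) = 5074 kJ
  Bonds formed (products):
    C-H: 8 × 400 = 3200
    C=C: 2 × 607 = 1214
    H-H: 1 × 441 = 441
    Σ(formed) = 4855 kJ
  ΔH_2 = 5074 − 4855 = +219 kJ
ΔH_1 − ΔH_2 = −78 kJ, so reaction 1 has the more negative ΔH; |ΔH_1 − ΔH_2| = 78 kJ.

Reaction 1, by 78 kJ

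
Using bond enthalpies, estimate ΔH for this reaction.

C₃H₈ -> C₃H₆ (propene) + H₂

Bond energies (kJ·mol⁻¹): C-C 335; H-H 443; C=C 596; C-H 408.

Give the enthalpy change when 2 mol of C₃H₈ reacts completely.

ΔH = +224 kJ

Bonds broken (reactants):
  C-C: 2 × 335 = 670
  C-H: 8 × 408 = 3264
  Σ(broken) = 3934 kJ
Bonds formed (products):
  C-C: 1 × 335 = 335
  C-H: 6 × 408 = 2448
  C=C: 1 × 596 = 596
  H-H: 1 × 443 = 443
  Σ(formed) = 3822 kJ
ΔH = Σ(broken) − Σ(formed) = 3934 − 3822 = +112 kJ
For 2× the reaction as written: 2 × (+112) = +224 kJ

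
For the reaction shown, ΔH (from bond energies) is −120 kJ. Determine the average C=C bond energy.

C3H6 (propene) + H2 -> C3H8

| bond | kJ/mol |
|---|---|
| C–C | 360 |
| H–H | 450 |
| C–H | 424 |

D(C=C) ≈ 638 kJ/mol

Let D be the C=C bond energy.
Σ(broken) = 1×360 + 6×424 + 1×D + 1×450 = 3354 + D
Σ(formed) = 2×360 + 8×424 = 4112
ΔH = Σ(broken) − Σ(formed) = (3354 + D) − (4112) = −758 + D
Setting this equal to −120 kJ gives D = 638 kJ/mol.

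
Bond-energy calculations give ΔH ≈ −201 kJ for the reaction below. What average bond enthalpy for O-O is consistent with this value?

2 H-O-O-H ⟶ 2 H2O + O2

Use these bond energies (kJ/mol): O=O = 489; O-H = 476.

D(O-O) ≈ 144 kJ/mol

Let D be the O-O bond energy.
Σ(broken) = 4×476 + 2×D = 1904 + 2D
Σ(formed) = 4×476 + 1×489 = 2393
ΔH = Σ(broken) − Σ(formed) = (1904 + 2D) − (2393) = −489 + 2D
Setting this equal to −201 kJ gives 2D = 288, so D = 144 kJ/mol.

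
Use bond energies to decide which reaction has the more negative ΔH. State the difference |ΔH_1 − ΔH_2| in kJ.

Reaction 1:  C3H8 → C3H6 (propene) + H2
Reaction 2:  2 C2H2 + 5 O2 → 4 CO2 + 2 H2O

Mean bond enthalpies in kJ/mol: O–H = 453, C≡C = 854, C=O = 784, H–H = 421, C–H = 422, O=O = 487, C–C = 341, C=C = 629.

Reaction 1:
  Bonds broken (reactants):
    C–C: 2 × 341 = 682
    C–H: 8 × 422 = 3376
    Σ(broken) = 4058 kJ
  Bonds formed (products):
    C–C: 1 × 341 = 341
    C–H: 6 × 422 = 2532
    C=C: 1 × 629 = 629
    H–H: 1 × 421 = 421
    Σ(formed) = 3923 kJ
  ΔH_1 = 4058 − 3923 = +135 kJ
Reaction 2:
  Bonds broken (reactants):
    C≡C: 2 × 854 = 1708
    C–H: 4 × 422 = 1688
    O=O: 5 × 487 = 2435
    Σ(broken) = 5831 kJ
  Bonds formed (products):
    C=O: 8 × 784 = 6272
    O–H: 4 × 453 = 1812
    Σ(formed) = 8084 kJ
  ΔH_2 = 5831 − 8084 = −2253 kJ
ΔH_1 − ΔH_2 = +2388 kJ, so reaction 2 has the more negative ΔH; |ΔH_1 − ΔH_2| = 2388 kJ.

Reaction 2, by 2388 kJ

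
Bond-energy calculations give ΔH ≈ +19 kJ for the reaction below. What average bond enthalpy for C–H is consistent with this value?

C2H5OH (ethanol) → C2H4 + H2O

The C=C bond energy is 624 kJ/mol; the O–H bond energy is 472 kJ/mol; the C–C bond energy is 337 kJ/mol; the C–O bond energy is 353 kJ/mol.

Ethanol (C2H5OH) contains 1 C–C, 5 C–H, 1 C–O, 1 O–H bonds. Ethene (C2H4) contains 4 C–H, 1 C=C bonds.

D(C–H) ≈ 425 kJ/mol

Let D be the C–H bond energy.
Σ(broken) = 1×337 + 5×D + 1×353 + 1×472 = 1162 + 5D
Σ(formed) = 4×D + 1×624 + 2×472 = 1568 + 4D
ΔH = Σ(broken) − Σ(formed) = (1162 + 5D) − (1568 + 4D) = −406 + D
Setting this equal to +19 kJ gives D = 425 kJ/mol.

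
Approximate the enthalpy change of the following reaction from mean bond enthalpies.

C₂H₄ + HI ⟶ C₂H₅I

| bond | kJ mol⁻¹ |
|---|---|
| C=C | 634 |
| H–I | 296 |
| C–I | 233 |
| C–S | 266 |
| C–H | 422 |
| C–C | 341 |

Bonds broken (reactants):
  C–H: 4 × 422 = 1688
  C=C: 1 × 634 = 634
  H–I: 1 × 296 = 296
  Σ(broken) = 2618 kJ
Bonds formed (products):
  C–C: 1 × 341 = 341
  C–H: 5 × 422 = 2110
  C–I: 1 × 233 = 233
  Σ(formed) = 2684 kJ
ΔH = Σ(broken) − Σ(formed) = 2618 − 2684 = −66 kJ

ΔH ≈ −66 kJ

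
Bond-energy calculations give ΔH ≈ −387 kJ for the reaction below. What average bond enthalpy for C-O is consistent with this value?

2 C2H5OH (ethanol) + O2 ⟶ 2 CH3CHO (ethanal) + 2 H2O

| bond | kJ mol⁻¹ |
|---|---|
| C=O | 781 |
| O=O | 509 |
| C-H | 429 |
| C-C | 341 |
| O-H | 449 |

Let D be the C-O bond energy.
Σ(broken) = 2×341 + 10×429 + 2×D + 2×449 + 1×509 = 6379 + 2D
Σ(formed) = 2×341 + 8×429 + 2×781 + 4×449 = 7472
ΔH = Σ(broken) − Σ(formed) = (6379 + 2D) − (7472) = −1093 + 2D
Setting this equal to −387 kJ gives 2D = 706, so D = 353 kJ/mol.

D(C-O) ≈ 353 kJ/mol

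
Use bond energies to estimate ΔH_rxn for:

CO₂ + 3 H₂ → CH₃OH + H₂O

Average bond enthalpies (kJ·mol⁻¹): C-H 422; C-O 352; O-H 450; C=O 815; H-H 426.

Bonds broken (reactants):
  C=O: 2 × 815 = 1630
  H-H: 3 × 426 = 1278
  Σ(broken) = 2908 kJ
Bonds formed (products):
  C-H: 3 × 422 = 1266
  C-O: 1 × 352 = 352
  O-H: 3 × 450 = 1350
  Σ(formed) = 2968 kJ
ΔH = Σ(broken) − Σ(formed) = 2908 − 2968 = −60 kJ

ΔH ≈ −60 kJ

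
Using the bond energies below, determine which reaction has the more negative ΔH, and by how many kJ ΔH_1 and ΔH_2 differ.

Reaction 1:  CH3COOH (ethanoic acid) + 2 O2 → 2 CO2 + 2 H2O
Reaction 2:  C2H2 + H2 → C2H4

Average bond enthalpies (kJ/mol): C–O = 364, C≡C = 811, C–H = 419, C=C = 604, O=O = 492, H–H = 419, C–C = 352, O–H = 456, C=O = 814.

Reaction 1:
  Bonds broken (reactants):
    C–C: 1 × 352 = 352
    C–H: 3 × 419 = 1257
    C–O: 1 × 364 = 364
    C=O: 1 × 814 = 814
    O–H: 1 × 456 = 456
    O=O: 2 × 492 = 984
    Σ(broken) = 4227 kJ
  Bonds formed (products):
    C=O: 4 × 814 = 3256
    O–H: 4 × 456 = 1824
    Σ(formed) = 5080 kJ
  ΔH_1 = 4227 − 5080 = −853 kJ
Reaction 2:
  Bonds broken (reactants):
    C≡C: 1 × 811 = 811
    C–H: 2 × 419 = 838
    H–H: 1 × 419 = 419
    Σ(broken) = 2068 kJ
  Bonds formed (products):
    C–H: 4 × 419 = 1676
    C=C: 1 × 604 = 604
    Σ(formed) = 2280 kJ
  ΔH_2 = 2068 − 2280 = −212 kJ
ΔH_1 − ΔH_2 = −641 kJ, so reaction 1 has the more negative ΔH; |ΔH_1 − ΔH_2| = 641 kJ.

Reaction 1, by 641 kJ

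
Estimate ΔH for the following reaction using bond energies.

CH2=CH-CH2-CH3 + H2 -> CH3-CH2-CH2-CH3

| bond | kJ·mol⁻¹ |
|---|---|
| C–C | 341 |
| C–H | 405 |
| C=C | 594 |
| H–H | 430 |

ΔH ≈ −127 kJ

Bonds broken (reactants):
  C–C: 2 × 341 = 682
  C–H: 8 × 405 = 3240
  C=C: 1 × 594 = 594
  H–H: 1 × 430 = 430
  Σ(broken) = 4946 kJ
Bonds formed (products):
  C–C: 3 × 341 = 1023
  C–H: 10 × 405 = 4050
  Σ(formed) = 5073 kJ
ΔH = Σ(broken) − Σ(formed) = 4946 − 5073 = −127 kJ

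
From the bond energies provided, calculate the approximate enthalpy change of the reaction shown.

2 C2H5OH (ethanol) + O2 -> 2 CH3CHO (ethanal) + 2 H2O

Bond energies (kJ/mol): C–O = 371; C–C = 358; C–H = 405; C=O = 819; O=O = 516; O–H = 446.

Bonds broken (reactants):
  C–C: 2 × 358 = 716
  C–H: 10 × 405 = 4050
  C–O: 2 × 371 = 742
  O–H: 2 × 446 = 892
  O=O: 1 × 516 = 516
  Σ(broken) = 6916 kJ
Bonds formed (products):
  C–C: 2 × 358 = 716
  C–H: 8 × 405 = 3240
  C=O: 2 × 819 = 1638
  O–H: 4 × 446 = 1784
  Σ(formed) = 7378 kJ
ΔH = Σ(broken) − Σ(formed) = 6916 − 7378 = −462 kJ

ΔH ≈ −462 kJ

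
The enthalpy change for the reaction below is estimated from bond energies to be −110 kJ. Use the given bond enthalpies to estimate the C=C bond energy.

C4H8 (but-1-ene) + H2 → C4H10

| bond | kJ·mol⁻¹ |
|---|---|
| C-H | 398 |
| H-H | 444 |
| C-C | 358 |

D(C=C) ≈ 600 kJ/mol

Let D be the C=C bond energy.
Σ(broken) = 2×358 + 8×398 + 1×D + 1×444 = 4344 + D
Σ(formed) = 3×358 + 10×398 = 5054
ΔH = Σ(broken) − Σ(formed) = (4344 + D) − (5054) = −710 + D
Setting this equal to −110 kJ gives D = 600 kJ/mol.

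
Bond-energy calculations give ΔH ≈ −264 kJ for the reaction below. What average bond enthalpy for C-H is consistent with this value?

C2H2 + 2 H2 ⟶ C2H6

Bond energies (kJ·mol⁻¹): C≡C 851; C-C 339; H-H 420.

D(C-H) ≈ 404 kJ/mol

Let D be the C-H bond energy.
Σ(broken) = 1×851 + 2×D + 2×420 = 1691 + 2D
Σ(formed) = 1×339 + 6×D = 339 + 6D
ΔH = Σ(broken) − Σ(formed) = (1691 + 2D) − (339 + 6D) = +1352 − 4D
Setting this equal to −264 kJ gives 4D = 1616, so D = 404 kJ/mol.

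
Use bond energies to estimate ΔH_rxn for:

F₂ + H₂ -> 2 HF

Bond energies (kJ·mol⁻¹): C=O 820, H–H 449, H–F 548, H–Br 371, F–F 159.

Bonds broken (reactants):
  F–F: 1 × 159 = 159
  H–H: 1 × 449 = 449
  Σ(broken) = 608 kJ
Bonds formed (products):
  H–F: 2 × 548 = 1096
  Σ(formed) = 1096 kJ
ΔH = Σ(broken) − Σ(formed) = 608 − 1096 = −488 kJ

ΔH ≈ −488 kJ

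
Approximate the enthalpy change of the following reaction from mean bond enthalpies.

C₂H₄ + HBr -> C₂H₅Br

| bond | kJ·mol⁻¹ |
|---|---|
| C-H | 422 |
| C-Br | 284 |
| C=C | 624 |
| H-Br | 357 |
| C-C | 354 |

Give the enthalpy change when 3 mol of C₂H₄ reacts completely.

ΔH = −237 kJ

Bonds broken (reactants):
  C-H: 4 × 422 = 1688
  C=C: 1 × 624 = 624
  H-Br: 1 × 357 = 357
  Σ(broken) = 2669 kJ
Bonds formed (products):
  C-Br: 1 × 284 = 284
  C-C: 1 × 354 = 354
  C-H: 5 × 422 = 2110
  Σ(formed) = 2748 kJ
ΔH = Σ(broken) − Σ(formed) = 2669 − 2748 = −79 kJ
For 3× the reaction as written: 3 × (−79) = −237 kJ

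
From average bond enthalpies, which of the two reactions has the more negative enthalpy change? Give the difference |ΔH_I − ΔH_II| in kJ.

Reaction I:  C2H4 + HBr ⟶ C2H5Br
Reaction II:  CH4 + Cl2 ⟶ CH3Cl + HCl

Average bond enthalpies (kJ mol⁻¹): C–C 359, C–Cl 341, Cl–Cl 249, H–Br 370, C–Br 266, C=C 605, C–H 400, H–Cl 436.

Reaction I:
  Bonds broken (reactants):
    C–H: 4 × 400 = 1600
    C=C: 1 × 605 = 605
    H–Br: 1 × 370 = 370
    Σ(broken) = 2575 kJ
  Bonds formed (products):
    C–Br: 1 × 266 = 266
    C–C: 1 × 359 = 359
    C–H: 5 × 400 = 2000
    Σ(formed) = 2625 kJ
  ΔH_I = 2575 − 2625 = −50 kJ
Reaction II:
  Bonds broken (reactants):
    C–H: 4 × 400 = 1600
    Cl–Cl: 1 × 249 = 249
    Σ(broken) = 1849 kJ
  Bonds formed (products):
    C–Cl: 1 × 341 = 341
    C–H: 3 × 400 = 1200
    H–Cl: 1 × 436 = 436
    Σ(formed) = 1977 kJ
  ΔH_II = 1849 − 1977 = −128 kJ
ΔH_I − ΔH_II = +78 kJ, so reaction II has the more negative ΔH; |ΔH_I − ΔH_II| = 78 kJ.

Reaction II, by 78 kJ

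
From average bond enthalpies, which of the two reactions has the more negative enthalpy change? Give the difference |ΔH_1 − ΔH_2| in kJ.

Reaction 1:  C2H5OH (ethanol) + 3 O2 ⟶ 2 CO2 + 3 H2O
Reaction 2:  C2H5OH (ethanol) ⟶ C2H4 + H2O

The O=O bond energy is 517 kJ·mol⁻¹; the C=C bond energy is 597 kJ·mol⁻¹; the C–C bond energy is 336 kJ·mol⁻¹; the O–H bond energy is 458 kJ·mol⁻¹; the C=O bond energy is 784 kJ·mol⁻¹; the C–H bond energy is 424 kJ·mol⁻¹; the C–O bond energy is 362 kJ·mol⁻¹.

Reaction 1:
  Bonds broken (reactants):
    C–C: 1 × 336 = 336
    C–H: 5 × 424 = 2120
    C–O: 1 × 362 = 362
    O–H: 1 × 458 = 458
    O=O: 3 × 517 = 1551
    Σ(broken) = 4827 kJ
  Bonds formed (products):
    C=O: 4 × 784 = 3136
    O–H: 6 × 458 = 2748
    Σ(formed) = 5884 kJ
  ΔH_1 = 4827 − 5884 = −1057 kJ
Reaction 2:
  Bonds broken (reactants):
    C–C: 1 × 336 = 336
    C–H: 5 × 424 = 2120
    C–O: 1 × 362 = 362
    O–H: 1 × 458 = 458
    Σ(broken) = 3276 kJ
  Bonds formed (products):
    C–H: 4 × 424 = 1696
    C=C: 1 × 597 = 597
    O–H: 2 × 458 = 916
    Σ(formed) = 3209 kJ
  ΔH_2 = 3276 − 3209 = +67 kJ
ΔH_1 − ΔH_2 = −1124 kJ, so reaction 1 has the more negative ΔH; |ΔH_1 − ΔH_2| = 1124 kJ.

Reaction 1, by 1124 kJ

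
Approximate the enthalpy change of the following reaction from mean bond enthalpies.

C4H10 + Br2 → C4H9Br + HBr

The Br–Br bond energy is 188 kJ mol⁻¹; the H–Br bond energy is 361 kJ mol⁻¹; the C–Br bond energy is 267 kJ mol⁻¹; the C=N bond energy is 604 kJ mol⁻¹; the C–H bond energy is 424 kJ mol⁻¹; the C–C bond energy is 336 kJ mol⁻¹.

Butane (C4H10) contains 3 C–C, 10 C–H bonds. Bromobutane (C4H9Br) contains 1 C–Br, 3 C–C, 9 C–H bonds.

Bonds broken (reactants):
  Br–Br: 1 × 188 = 188
  C–C: 3 × 336 = 1008
  C–H: 10 × 424 = 4240
  Σ(broken) = 5436 kJ
Bonds formed (products):
  C–Br: 1 × 267 = 267
  C–C: 3 × 336 = 1008
  C–H: 9 × 424 = 3816
  H–Br: 1 × 361 = 361
  Σ(formed) = 5452 kJ
ΔH = Σ(broken) − Σ(formed) = 5436 − 5452 = −16 kJ

ΔH ≈ −16 kJ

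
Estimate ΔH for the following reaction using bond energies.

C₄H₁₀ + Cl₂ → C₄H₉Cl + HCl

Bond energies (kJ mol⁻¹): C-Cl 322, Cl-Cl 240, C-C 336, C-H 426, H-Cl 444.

Bonds broken (reactants):
  C-C: 3 × 336 = 1008
  C-H: 10 × 426 = 4260
  Cl-Cl: 1 × 240 = 240
  Σ(broken) = 5508 kJ
Bonds formed (products):
  C-C: 3 × 336 = 1008
  C-Cl: 1 × 322 = 322
  C-H: 9 × 426 = 3834
  H-Cl: 1 × 444 = 444
  Σ(formed) = 5608 kJ
ΔH = Σ(broken) − Σ(formed) = 5508 − 5608 = −100 kJ

ΔH ≈ −100 kJ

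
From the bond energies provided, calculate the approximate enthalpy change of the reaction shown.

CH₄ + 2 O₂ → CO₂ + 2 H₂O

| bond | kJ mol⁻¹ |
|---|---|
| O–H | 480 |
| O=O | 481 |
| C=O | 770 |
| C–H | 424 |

Bonds broken (reactants):
  C–H: 4 × 424 = 1696
  O=O: 2 × 481 = 962
  Σ(broken) = 2658 kJ
Bonds formed (products):
  C=O: 2 × 770 = 1540
  O–H: 4 × 480 = 1920
  Σ(formed) = 3460 kJ
ΔH = Σ(broken) − Σ(formed) = 2658 − 3460 = −802 kJ

ΔH ≈ −802 kJ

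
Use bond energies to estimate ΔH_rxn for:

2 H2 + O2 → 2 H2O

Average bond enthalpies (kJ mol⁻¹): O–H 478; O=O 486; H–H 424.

Bonds broken (reactants):
  H–H: 2 × 424 = 848
  O=O: 1 × 486 = 486
  Σ(broken) = 1334 kJ
Bonds formed (products):
  O–H: 4 × 478 = 1912
  Σ(formed) = 1912 kJ
ΔH = Σ(broken) − Σ(formed) = 1334 − 1912 = −578 kJ

ΔH ≈ −578 kJ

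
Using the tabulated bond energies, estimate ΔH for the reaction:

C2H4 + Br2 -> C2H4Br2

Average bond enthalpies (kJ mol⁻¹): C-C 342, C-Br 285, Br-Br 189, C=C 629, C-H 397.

Bonds broken (reactants):
  Br-Br: 1 × 189 = 189
  C-H: 4 × 397 = 1588
  C=C: 1 × 629 = 629
  Σ(broken) = 2406 kJ
Bonds formed (products):
  C-Br: 2 × 285 = 570
  C-C: 1 × 342 = 342
  C-H: 4 × 397 = 1588
  Σ(formed) = 2500 kJ
ΔH = Σ(broken) − Σ(formed) = 2406 − 2500 = −94 kJ

ΔH ≈ −94 kJ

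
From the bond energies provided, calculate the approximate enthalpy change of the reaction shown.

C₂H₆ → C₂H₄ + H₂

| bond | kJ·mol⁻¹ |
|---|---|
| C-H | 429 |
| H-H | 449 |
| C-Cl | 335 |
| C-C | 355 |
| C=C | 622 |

ΔH ≈ +142 kJ

Bonds broken (reactants):
  C-C: 1 × 355 = 355
  C-H: 6 × 429 = 2574
  Σ(broken) = 2929 kJ
Bonds formed (products):
  C-H: 4 × 429 = 1716
  C=C: 1 × 622 = 622
  H-H: 1 × 449 = 449
  Σ(formed) = 2787 kJ
ΔH = Σ(broken) − Σ(formed) = 2929 − 2787 = +142 kJ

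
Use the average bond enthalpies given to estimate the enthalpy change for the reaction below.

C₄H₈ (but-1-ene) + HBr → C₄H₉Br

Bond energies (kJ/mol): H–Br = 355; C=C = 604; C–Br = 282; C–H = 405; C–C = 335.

Bonds broken (reactants):
  C–C: 2 × 335 = 670
  C–H: 8 × 405 = 3240
  C=C: 1 × 604 = 604
  H–Br: 1 × 355 = 355
  Σ(broken) = 4869 kJ
Bonds formed (products):
  C–Br: 1 × 282 = 282
  C–C: 3 × 335 = 1005
  C–H: 9 × 405 = 3645
  Σ(formed) = 4932 kJ
ΔH = Σ(broken) − Σ(formed) = 4869 − 4932 = −63 kJ

ΔH ≈ −63 kJ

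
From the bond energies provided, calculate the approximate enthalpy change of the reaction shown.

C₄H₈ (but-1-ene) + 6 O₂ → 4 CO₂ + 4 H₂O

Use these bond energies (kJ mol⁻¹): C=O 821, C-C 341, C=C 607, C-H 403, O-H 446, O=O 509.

Bonds broken (reactants):
  C-C: 2 × 341 = 682
  C-H: 8 × 403 = 3224
  C=C: 1 × 607 = 607
  O=O: 6 × 509 = 3054
  Σ(broken) = 7567 kJ
Bonds formed (products):
  C=O: 8 × 821 = 6568
  O-H: 8 × 446 = 3568
  Σ(formed) = 10136 kJ
ΔH = Σ(broken) − Σ(formed) = 7567 − 10136 = −2569 kJ

ΔH ≈ −2569 kJ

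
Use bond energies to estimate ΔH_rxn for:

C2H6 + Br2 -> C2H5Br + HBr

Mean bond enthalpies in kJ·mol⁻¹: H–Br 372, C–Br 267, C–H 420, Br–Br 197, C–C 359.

ΔH ≈ −22 kJ

Bonds broken (reactants):
  Br–Br: 1 × 197 = 197
  C–C: 1 × 359 = 359
  C–H: 6 × 420 = 2520
  Σ(broken) = 3076 kJ
Bonds formed (products):
  C–Br: 1 × 267 = 267
  C–C: 1 × 359 = 359
  C–H: 5 × 420 = 2100
  H–Br: 1 × 372 = 372
  Σ(formed) = 3098 kJ
ΔH = Σ(broken) − Σ(formed) = 3076 − 3098 = −22 kJ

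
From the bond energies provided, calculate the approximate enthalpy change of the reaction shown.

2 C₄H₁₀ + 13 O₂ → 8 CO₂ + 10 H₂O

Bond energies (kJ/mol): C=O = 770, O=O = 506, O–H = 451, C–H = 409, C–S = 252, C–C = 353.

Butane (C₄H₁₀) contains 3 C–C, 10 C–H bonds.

ΔH ≈ −4464 kJ

Bonds broken (reactants):
  C–C: 6 × 353 = 2118
  C–H: 20 × 409 = 8180
  O=O: 13 × 506 = 6578
  Σ(broken) = 16876 kJ
Bonds formed (products):
  C=O: 16 × 770 = 12320
  O–H: 20 × 451 = 9020
  Σ(formed) = 21340 kJ
ΔH = Σ(broken) − Σ(formed) = 16876 − 21340 = −4464 kJ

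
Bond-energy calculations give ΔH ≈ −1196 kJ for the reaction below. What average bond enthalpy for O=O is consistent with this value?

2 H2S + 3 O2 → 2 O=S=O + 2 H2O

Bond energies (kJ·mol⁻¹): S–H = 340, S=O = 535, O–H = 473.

D(O=O) ≈ 492 kJ/mol

Let D be the O=O bond energy.
Σ(broken) = 3×D + 4×340 = 1360 + 3D
Σ(formed) = 4×473 + 4×535 = 4032
ΔH = Σ(broken) − Σ(formed) = (1360 + 3D) − (4032) = −2672 + 3D
Setting this equal to −1196 kJ gives 3D = 1476, so D = 492 kJ/mol.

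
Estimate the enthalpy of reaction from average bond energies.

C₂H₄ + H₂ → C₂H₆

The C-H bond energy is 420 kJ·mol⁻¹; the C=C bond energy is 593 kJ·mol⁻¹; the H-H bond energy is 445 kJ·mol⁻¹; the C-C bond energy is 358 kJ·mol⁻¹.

ΔH ≈ −160 kJ

Bonds broken (reactants):
  C-H: 4 × 420 = 1680
  C=C: 1 × 593 = 593
  H-H: 1 × 445 = 445
  Σ(broken) = 2718 kJ
Bonds formed (products):
  C-C: 1 × 358 = 358
  C-H: 6 × 420 = 2520
  Σ(formed) = 2878 kJ
ΔH = Σ(broken) − Σ(formed) = 2718 − 2878 = −160 kJ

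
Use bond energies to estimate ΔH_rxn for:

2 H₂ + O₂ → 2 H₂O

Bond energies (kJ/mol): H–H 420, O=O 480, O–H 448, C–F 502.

Bonds broken (reactants):
  H–H: 2 × 420 = 840
  O=O: 1 × 480 = 480
  Σ(broken) = 1320 kJ
Bonds formed (products):
  O–H: 4 × 448 = 1792
  Σ(formed) = 1792 kJ
ΔH = Σ(broken) − Σ(formed) = 1320 − 1792 = −472 kJ

ΔH ≈ −472 kJ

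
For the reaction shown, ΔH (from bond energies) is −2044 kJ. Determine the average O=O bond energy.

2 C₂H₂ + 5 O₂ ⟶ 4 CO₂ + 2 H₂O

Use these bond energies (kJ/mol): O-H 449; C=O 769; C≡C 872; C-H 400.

D(O=O) ≈ 512 kJ/mol

Let D be the O=O bond energy.
Σ(broken) = 2×872 + 4×400 + 5×D = 3344 + 5D
Σ(formed) = 8×769 + 4×449 = 7948
ΔH = Σ(broken) − Σ(formed) = (3344 + 5D) − (7948) = −4604 + 5D
Setting this equal to −2044 kJ gives 5D = 2560, so D = 512 kJ/mol.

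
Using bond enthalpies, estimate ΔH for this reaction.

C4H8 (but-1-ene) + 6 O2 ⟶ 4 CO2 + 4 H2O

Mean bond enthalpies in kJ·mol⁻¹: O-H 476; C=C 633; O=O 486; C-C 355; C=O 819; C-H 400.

Bonds broken (reactants):
  C-C: 2 × 355 = 710
  C-H: 8 × 400 = 3200
  C=C: 1 × 633 = 633
  O=O: 6 × 486 = 2916
  Σ(broken) = 7459 kJ
Bonds formed (products):
  C=O: 8 × 819 = 6552
  O-H: 8 × 476 = 3808
  Σ(formed) = 10360 kJ
ΔH = Σ(broken) − Σ(formed) = 7459 − 10360 = −2901 kJ

ΔH ≈ −2901 kJ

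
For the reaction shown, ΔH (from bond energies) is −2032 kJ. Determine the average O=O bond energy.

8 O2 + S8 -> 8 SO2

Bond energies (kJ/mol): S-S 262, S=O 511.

D(O=O) ≈ 506 kJ/mol

Let D be the O=O bond energy.
Σ(broken) = 8×D + 8×262 = 2096 + 8D
Σ(formed) = 16×511 = 8176
ΔH = Σ(broken) − Σ(formed) = (2096 + 8D) − (8176) = −6080 + 8D
Setting this equal to −2032 kJ gives 8D = 4048, so D = 506 kJ/mol.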